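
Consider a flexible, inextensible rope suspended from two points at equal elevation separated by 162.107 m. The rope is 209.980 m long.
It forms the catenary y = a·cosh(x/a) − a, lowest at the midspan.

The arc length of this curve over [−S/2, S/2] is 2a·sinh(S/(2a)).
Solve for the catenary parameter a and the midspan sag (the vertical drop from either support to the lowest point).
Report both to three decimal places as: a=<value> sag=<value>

seed: a₀ = √(S³/(24(L−S))) = √(162.107³/(24·47.873)) = 60.890804
iter 1: u=1.331129  f(a)=+4.425e+00  f'(a)=-1.869e+00  a ← 60.890804 − (+4.425e+00/-1.869e+00) = 63.257903
iter 2: u=1.281318  f(a)=+2.711e-01  f'(a)=-1.647e+00  a ← 63.257903 − (+2.711e-01/-1.647e+00) = 63.422546
iter 3: u=1.277992  f(a)=+1.165e-03  f'(a)=-1.632e+00  a ← 63.422546 − (+1.165e-03/-1.632e+00) = 63.423259
iter 4: u=1.277978  f(a)=+2.170e-08  f'(a)=-1.632e+00  a ← 63.423259 − (+2.170e-08/-1.632e+00) = 63.423259
iter 5: u=1.277978  f(a)=+0.000e+00  f'(a)=-1.632e+00  a ← 63.423259 − (+0.000e+00/-1.632e+00) = 63.423259
converged: |Δa| < 1e-12 after 5 iterations
sag = a·(cosh(S/(2a)) − 1) = 63.423259·(cosh(1.277978) − 1) = 59.236473
T_max/T_min = cosh(S/(2a)) = 1.933987

a=63.423 sag=59.236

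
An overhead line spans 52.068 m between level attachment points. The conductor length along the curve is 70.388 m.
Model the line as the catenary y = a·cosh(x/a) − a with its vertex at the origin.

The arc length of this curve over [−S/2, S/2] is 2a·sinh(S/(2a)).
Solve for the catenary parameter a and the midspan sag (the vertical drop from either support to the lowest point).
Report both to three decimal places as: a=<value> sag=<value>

seed: a₀ = √(S³/(24(L−S))) = √(52.068³/(24·18.320)) = 17.917936
iter 1: u=1.452958  f(a)=+2.034e+00  f'(a)=-2.510e+00  a ← 17.917936 − (+2.034e+00/-2.510e+00) = 18.728102
iter 2: u=1.390103  f(a)=+1.461e-01  f'(a)=-2.162e+00  a ← 18.728102 − (+1.461e-01/-2.162e+00) = 18.795680
iter 3: u=1.385106  f(a)=+8.825e-04  f'(a)=-2.136e+00  a ← 18.795680 − (+8.825e-04/-2.136e+00) = 18.796093
iter 4: u=1.385075  f(a)=+3.263e-08  f'(a)=-2.135e+00  a ← 18.796093 − (+3.263e-08/-2.135e+00) = 18.796093
iter 5: u=1.385075  f(a)=+0.000e+00  f'(a)=-2.135e+00  a ← 18.796093 − (+0.000e+00/-2.135e+00) = 18.796093
converged: |Δa| < 1e-12 after 5 iterations
sag = a·(cosh(S/(2a)) − 1) = 18.796093·(cosh(1.385075) − 1) = 21.102663
T_max/T_min = cosh(S/(2a)) = 2.122715

a=18.796 sag=21.103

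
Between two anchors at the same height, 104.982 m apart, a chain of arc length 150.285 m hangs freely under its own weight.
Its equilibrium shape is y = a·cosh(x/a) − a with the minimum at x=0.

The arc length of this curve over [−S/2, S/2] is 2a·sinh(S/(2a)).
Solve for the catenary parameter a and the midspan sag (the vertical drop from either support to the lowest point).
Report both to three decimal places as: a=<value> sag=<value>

seed: a₀ = √(S³/(24(L−S))) = √(104.982³/(24·45.303)) = 32.621442
iter 1: u=1.609095  f(a)=+6.240e+00  f'(a)=-3.566e+00  a ← 32.621442 − (+6.240e+00/-3.566e+00) = 34.371026
iter 2: u=1.527187  f(a)=+5.372e-01  f'(a)=-2.977e+00  a ← 34.371026 − (+5.372e-01/-2.977e+00) = 34.551485
iter 3: u=1.519211  f(a)=+4.809e-03  f'(a)=-2.923e+00  a ← 34.551485 − (+4.809e-03/-2.923e+00) = 34.553130
iter 4: u=1.519139  f(a)=+3.931e-07  f'(a)=-2.923e+00  a ← 34.553130 − (+3.931e-07/-2.923e+00) = 34.553130
iter 5: u=1.519139  f(a)=+0.000e+00  f'(a)=-2.923e+00  a ← 34.553130 − (+0.000e+00/-2.923e+00) = 34.553130
converged: |Δa| < 1e-12 after 5 iterations
sag = a·(cosh(S/(2a)) − 1) = 34.553130·(cosh(1.519139) − 1) = 48.153061
T_max/T_min = cosh(S/(2a)) = 2.393595

a=34.553 sag=48.153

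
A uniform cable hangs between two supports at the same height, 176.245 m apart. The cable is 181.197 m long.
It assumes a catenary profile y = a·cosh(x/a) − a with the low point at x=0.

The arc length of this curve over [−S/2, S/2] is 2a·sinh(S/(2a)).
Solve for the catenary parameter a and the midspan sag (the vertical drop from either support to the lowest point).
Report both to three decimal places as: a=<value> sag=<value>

a=215.523 sag=18.268

seed: a₀ = √(S³/(24(L−S))) = √(176.245³/(24·4.952)) = 214.624486
iter 1: u=0.410589  f(a)=+4.191e-02  f'(a)=-4.693e-02  a ← 214.624486 − (+4.191e-02/-4.693e-02) = 215.517533
iter 2: u=0.408888  f(a)=+2.630e-04  f'(a)=-4.634e-02  a ← 215.517533 − (+2.630e-04/-4.634e-02) = 215.523209
iter 3: u=0.408877  f(a)=+1.051e-08  f'(a)=-4.634e-02  a ← 215.523209 − (+1.051e-08/-4.634e-02) = 215.523209
iter 4: u=0.408877  f(a)=-2.842e-14  f'(a)=-4.634e-02  a ← 215.523209 − (-2.842e-14/-4.634e-02) = 215.523209
converged: |Δa| < 1e-12 after 4 iterations
sag = a·(cosh(S/(2a)) − 1) = 215.523209·(cosh(0.408877) − 1) = 18.268027
T_max/T_min = cosh(S/(2a)) = 1.084761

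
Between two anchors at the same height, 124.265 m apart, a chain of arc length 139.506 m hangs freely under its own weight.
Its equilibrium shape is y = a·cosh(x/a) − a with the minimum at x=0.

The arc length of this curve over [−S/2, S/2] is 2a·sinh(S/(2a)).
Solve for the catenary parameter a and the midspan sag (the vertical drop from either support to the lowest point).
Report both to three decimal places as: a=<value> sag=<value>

seed: a₀ = √(S³/(24(L−S))) = √(124.265³/(24·15.241)) = 72.428732
iter 1: u=0.857843  f(a)=+5.707e-01  f'(a)=-4.527e-01  a ← 72.428732 − (+5.707e-01/-4.527e-01) = 73.689562
iter 2: u=0.843166  f(a)=+1.524e-02  f'(a)=-4.288e-01  a ← 73.689562 − (+1.524e-02/-4.288e-01) = 73.725115
iter 3: u=0.842759  f(a)=+1.154e-05  f'(a)=-4.281e-01  a ← 73.725115 − (+1.154e-05/-4.281e-01) = 73.725142
iter 4: u=0.842759  f(a)=+6.594e-12  f'(a)=-4.281e-01  a ← 73.725142 − (+6.594e-12/-4.281e-01) = 73.725142
converged: |Δa| < 1e-12 after 4 iterations
sag = a·(cosh(S/(2a)) − 1) = 73.725142·(cosh(0.842759) − 1) = 27.768097
T_max/T_min = cosh(S/(2a)) = 1.376644

a=73.725 sag=27.768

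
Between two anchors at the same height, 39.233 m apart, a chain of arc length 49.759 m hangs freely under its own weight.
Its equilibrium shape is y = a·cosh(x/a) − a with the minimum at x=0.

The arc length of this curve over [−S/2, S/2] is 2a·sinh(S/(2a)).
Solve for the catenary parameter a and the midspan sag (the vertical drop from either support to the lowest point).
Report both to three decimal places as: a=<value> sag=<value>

a=16.048 sag=13.558

seed: a₀ = √(S³/(24(L−S))) = √(39.233³/(24·10.526)) = 15.461085
iter 1: u=1.268766  f(a)=+8.804e-01  f'(a)=-1.594e+00  a ← 15.461085 − (+8.804e-01/-1.594e+00) = 16.013500
iter 2: u=1.224998  f(a)=+4.939e-02  f'(a)=-1.420e+00  a ← 16.013500 − (+4.939e-02/-1.420e+00) = 16.048290
iter 3: u=1.222342  f(a)=+1.758e-04  f'(a)=-1.409e+00  a ← 16.048290 − (+1.758e-04/-1.409e+00) = 16.048415
iter 4: u=1.222333  f(a)=+2.246e-09  f'(a)=-1.409e+00  a ← 16.048415 − (+2.246e-09/-1.409e+00) = 16.048415
iter 5: u=1.222333  f(a)=+0.000e+00  f'(a)=-1.409e+00  a ← 16.048415 − (+0.000e+00/-1.409e+00) = 16.048415
converged: |Δa| < 1e-12 after 5 iterations
sag = a·(cosh(S/(2a)) − 1) = 16.048415·(cosh(1.222333) − 1) = 13.558023
T_max/T_min = cosh(S/(2a)) = 1.844820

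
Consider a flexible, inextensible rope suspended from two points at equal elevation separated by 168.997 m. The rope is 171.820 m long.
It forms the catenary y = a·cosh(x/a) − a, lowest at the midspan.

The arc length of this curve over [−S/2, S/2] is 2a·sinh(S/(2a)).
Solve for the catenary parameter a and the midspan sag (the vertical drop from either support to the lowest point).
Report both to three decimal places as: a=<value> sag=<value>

seed: a₀ = √(S³/(24(L−S))) = √(168.997³/(24·2.823)) = 266.905444
iter 1: u=0.316586  f(a)=+1.418e-02  f'(a)=-2.137e-02  a ← 266.905444 − (+1.418e-02/-2.137e-02) = 267.569143
iter 2: u=0.315801  f(a)=+5.307e-05  f'(a)=-2.121e-02  a ← 267.569143 − (+5.307e-05/-2.121e-02) = 267.571645
iter 3: u=0.315798  f(a)=+7.494e-10  f'(a)=-2.121e-02  a ← 267.571645 − (+7.494e-10/-2.121e-02) = 267.571645
iter 4: u=0.315798  f(a)=+2.842e-14  f'(a)=-2.121e-02  a ← 267.571645 − (+2.842e-14/-2.121e-02) = 267.571645
converged: |Δa| < 1e-12 after 4 iterations
sag = a·(cosh(S/(2a)) − 1) = 267.571645·(cosh(0.315798) − 1) = 13.453467
T_max/T_min = cosh(S/(2a)) = 1.050280

a=267.572 sag=13.453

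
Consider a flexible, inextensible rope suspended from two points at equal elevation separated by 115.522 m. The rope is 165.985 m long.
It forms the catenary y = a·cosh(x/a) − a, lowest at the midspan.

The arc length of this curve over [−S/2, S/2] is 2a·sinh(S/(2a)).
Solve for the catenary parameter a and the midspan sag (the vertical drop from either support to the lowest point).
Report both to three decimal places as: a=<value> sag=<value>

a=37.815 sag=53.387

seed: a₀ = √(S³/(24(L−S))) = √(115.522³/(24·50.463)) = 35.678361
iter 1: u=1.618936  f(a)=+7.041e+00  f'(a)=-3.643e+00  a ← 35.678361 − (+7.041e+00/-3.643e+00) = 37.611116
iter 2: u=1.535743  f(a)=+6.126e-01  f'(a)=-3.034e+00  a ← 37.611116 − (+6.126e-01/-3.034e+00) = 37.813016
iter 3: u=1.527543  f(a)=+5.614e-03  f'(a)=-2.979e+00  a ← 37.813016 − (+5.614e-03/-2.979e+00) = 37.814901
iter 4: u=1.527467  f(a)=+4.810e-07  f'(a)=-2.978e+00  a ← 37.814901 − (+4.810e-07/-2.978e+00) = 37.814901
iter 5: u=1.527467  f(a)=+0.000e+00  f'(a)=-2.978e+00  a ← 37.814901 − (+0.000e+00/-2.978e+00) = 37.814901
converged: |Δa| < 1e-12 after 5 iterations
sag = a·(cosh(S/(2a)) − 1) = 37.814901·(cosh(1.527467) − 1) = 53.386644
T_max/T_min = cosh(S/(2a)) = 2.411789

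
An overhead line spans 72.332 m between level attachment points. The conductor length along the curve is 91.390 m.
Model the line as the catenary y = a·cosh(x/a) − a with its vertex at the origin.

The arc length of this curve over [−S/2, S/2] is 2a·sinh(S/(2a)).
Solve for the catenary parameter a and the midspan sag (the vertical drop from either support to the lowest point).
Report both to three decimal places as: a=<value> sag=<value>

a=29.838 sag=24.736

seed: a₀ = √(S³/(24(L−S))) = √(72.332³/(24·19.058)) = 28.764142
iter 1: u=1.257329  f(a)=+1.564e+00  f'(a)=-1.547e+00  a ← 28.764142 − (+1.564e+00/-1.547e+00) = 29.775517
iter 2: u=1.214622  f(a)=+8.630e-02  f'(a)=-1.380e+00  a ← 29.775517 − (+8.630e-02/-1.380e+00) = 29.838031
iter 3: u=1.212077  f(a)=+2.965e-04  f'(a)=-1.371e+00  a ← 29.838031 − (+2.965e-04/-1.371e+00) = 29.838247
iter 4: u=1.212069  f(a)=+3.527e-09  f'(a)=-1.371e+00  a ← 29.838247 − (+3.527e-09/-1.371e+00) = 29.838247
iter 5: u=1.212069  f(a)=-1.421e-14  f'(a)=-1.371e+00  a ← 29.838247 − (-1.421e-14/-1.371e+00) = 29.838247
converged: |Δa| < 1e-12 after 5 iterations
sag = a·(cosh(S/(2a)) − 1) = 29.838247·(cosh(1.212069) − 1) = 24.736051
T_max/T_min = cosh(S/(2a)) = 1.829005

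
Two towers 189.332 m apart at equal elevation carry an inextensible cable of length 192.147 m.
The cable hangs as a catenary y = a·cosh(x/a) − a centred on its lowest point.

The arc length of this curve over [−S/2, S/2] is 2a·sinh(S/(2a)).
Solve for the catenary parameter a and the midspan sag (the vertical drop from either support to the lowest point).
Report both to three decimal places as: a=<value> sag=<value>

a=317.655 sag=14.211

seed: a₀ = √(S³/(24(L−S))) = √(189.332³/(24·2.815)) = 316.950334
iter 1: u=0.298678  f(a)=+1.258e-02  f'(a)=-1.792e-02  a ← 316.950334 − (+1.258e-02/-1.792e-02) = 317.652419
iter 2: u=0.298018  f(a)=+4.193e-05  f'(a)=-1.780e-02  a ← 317.652419 − (+4.193e-05/-1.780e-02) = 317.654775
iter 3: u=0.298015  f(a)=+4.692e-10  f'(a)=-1.780e-02  a ← 317.654775 − (+4.692e-10/-1.780e-02) = 317.654775
iter 4: u=0.298015  f(a)=+0.000e+00  f'(a)=-1.780e-02  a ← 317.654775 − (+0.000e+00/-1.780e-02) = 317.654775
converged: |Δa| < 1e-12 after 4 iterations
sag = a·(cosh(S/(2a)) − 1) = 317.654775·(cosh(0.298015) − 1) = 14.210670
T_max/T_min = cosh(S/(2a)) = 1.044736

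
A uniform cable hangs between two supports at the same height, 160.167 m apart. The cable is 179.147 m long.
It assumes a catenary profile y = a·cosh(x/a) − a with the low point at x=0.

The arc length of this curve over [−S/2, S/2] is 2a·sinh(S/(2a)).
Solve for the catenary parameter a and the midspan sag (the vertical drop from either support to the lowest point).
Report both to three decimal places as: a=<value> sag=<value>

seed: a₀ = √(S³/(24(L−S))) = √(160.167³/(24·18.980)) = 94.974242
iter 1: u=0.843213  f(a)=+6.863e-01  f'(a)=-4.288e-01  a ← 94.974242 − (+6.863e-01/-4.288e-01) = 96.574578
iter 2: u=0.829240  f(a)=+1.773e-02  f'(a)=-4.069e-01  a ← 96.574578 − (+1.773e-02/-4.069e-01) = 96.618149
iter 3: u=0.828866  f(a)=+1.253e-05  f'(a)=-4.064e-01  a ← 96.618149 − (+1.253e-05/-4.064e-01) = 96.618180
iter 4: u=0.828866  f(a)=+6.281e-12  f'(a)=-4.064e-01  a ← 96.618180 − (+6.281e-12/-4.064e-01) = 96.618180
converged: |Δa| < 1e-12 after 4 iterations
sag = a·(cosh(S/(2a)) − 1) = 96.618180·(cosh(0.828866) − 1) = 35.133422
T_max/T_min = cosh(S/(2a)) = 1.363632

a=96.618 sag=35.133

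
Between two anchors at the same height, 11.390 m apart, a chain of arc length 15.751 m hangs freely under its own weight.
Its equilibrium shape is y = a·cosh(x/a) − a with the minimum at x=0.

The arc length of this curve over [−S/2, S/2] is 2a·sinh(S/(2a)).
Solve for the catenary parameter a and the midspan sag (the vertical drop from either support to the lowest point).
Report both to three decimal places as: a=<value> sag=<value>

a=3.957 sag=4.857

seed: a₀ = √(S³/(24(L−S))) = √(11.390³/(24·4.361)) = 3.757396
iter 1: u=1.515678  f(a)=+5.292e-01  f'(a)=-2.900e+00  a ← 3.757396 − (+5.292e-01/-2.900e+00) = 3.939869
iter 2: u=1.445479  f(a)=+4.099e-02  f'(a)=-2.467e+00  a ← 3.939869 − (+4.099e-02/-2.467e+00) = 3.956487
iter 3: u=1.439408  f(a)=+2.916e-04  f'(a)=-2.432e+00  a ← 3.956487 − (+2.916e-04/-2.432e+00) = 3.956607
iter 4: u=1.439364  f(a)=+1.499e-08  f'(a)=-2.432e+00  a ← 3.956607 − (+1.499e-08/-2.432e+00) = 3.956607
iter 5: u=1.439364  f(a)=-1.776e-15  f'(a)=-2.432e+00  a ← 3.956607 − (-1.776e-15/-2.432e+00) = 3.956607
converged: |Δa| < 1e-12 after 5 iterations
sag = a·(cosh(S/(2a)) − 1) = 3.956607·(cosh(1.439364) − 1) = 4.856919
T_max/T_min = cosh(S/(2a)) = 2.227546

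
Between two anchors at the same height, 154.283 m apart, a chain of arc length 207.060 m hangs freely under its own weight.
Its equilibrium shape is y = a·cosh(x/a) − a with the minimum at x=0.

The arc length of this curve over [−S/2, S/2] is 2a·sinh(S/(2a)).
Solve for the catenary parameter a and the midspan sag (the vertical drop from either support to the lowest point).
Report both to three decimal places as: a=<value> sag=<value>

seed: a₀ = √(S³/(24(L−S))) = √(154.283³/(24·52.777)) = 53.845466
iter 1: u=1.432646  f(a)=+5.689e+00  f'(a)=-2.393e+00  a ← 53.845466 − (+5.689e+00/-2.393e+00) = 56.222323
iter 2: u=1.372080  f(a)=+3.983e-01  f'(a)=-2.069e+00  a ← 56.222323 − (+3.983e-01/-2.069e+00) = 56.414869
iter 3: u=1.367397  f(a)=+2.279e-03  f'(a)=-2.045e+00  a ← 56.414869 − (+2.279e-03/-2.045e+00) = 56.415983
iter 4: u=1.367370  f(a)=+7.549e-08  f'(a)=-2.045e+00  a ← 56.415983 − (+7.549e-08/-2.045e+00) = 56.415983
iter 5: u=1.367370  f(a)=+2.842e-14  f'(a)=-2.045e+00  a ← 56.415983 − (+2.842e-14/-2.045e+00) = 56.415983
converged: |Δa| < 1e-12 after 5 iterations
sag = a·(cosh(S/(2a)) − 1) = 56.415983·(cosh(1.367370) − 1) = 61.487469
T_max/T_min = cosh(S/(2a)) = 2.089894

a=56.416 sag=61.487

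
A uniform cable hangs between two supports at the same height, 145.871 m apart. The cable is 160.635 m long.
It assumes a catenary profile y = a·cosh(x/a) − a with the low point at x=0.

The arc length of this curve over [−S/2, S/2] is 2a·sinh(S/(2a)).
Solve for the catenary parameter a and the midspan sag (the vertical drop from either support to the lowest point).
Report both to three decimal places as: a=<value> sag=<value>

seed: a₀ = √(S³/(24(L−S))) = √(145.871³/(24·14.764)) = 93.593524
iter 1: u=0.779279  f(a)=+4.548e-01  f'(a)=-3.351e-01  a ← 93.593524 − (+4.548e-01/-3.351e-01) = 94.950932
iter 2: u=0.768139  f(a)=+1.008e-02  f'(a)=-3.204e-01  a ← 94.950932 − (+1.008e-02/-3.204e-01) = 94.982408
iter 3: u=0.767884  f(a)=+5.206e-06  f'(a)=-3.200e-01  a ← 94.982408 − (+5.206e-06/-3.200e-01) = 94.982424
iter 4: u=0.767884  f(a)=+1.393e-12  f'(a)=-3.200e-01  a ← 94.982424 − (+1.393e-12/-3.200e-01) = 94.982424
converged: |Δa| < 1e-12 after 4 iterations
sag = a·(cosh(S/(2a)) − 1) = 94.982424·(cosh(0.767884) − 1) = 29.406328
T_max/T_min = cosh(S/(2a)) = 1.309598

a=94.982 sag=29.406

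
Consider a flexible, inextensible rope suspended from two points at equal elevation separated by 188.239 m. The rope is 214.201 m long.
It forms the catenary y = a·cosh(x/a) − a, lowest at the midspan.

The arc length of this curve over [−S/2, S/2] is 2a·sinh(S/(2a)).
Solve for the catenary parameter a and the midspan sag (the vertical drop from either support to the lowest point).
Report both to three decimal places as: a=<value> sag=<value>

a=105.540 sag=44.824

seed: a₀ = √(S³/(24(L−S))) = √(188.239³/(24·25.962)) = 103.464108
iter 1: u=0.909683  f(a)=+1.096e+00  f'(a)=-5.446e-01  a ← 103.464108 − (+1.096e+00/-5.446e-01) = 105.475775
iter 2: u=0.892333  f(a)=+3.277e-02  f'(a)=-5.125e-01  a ← 105.475775 − (+3.277e-02/-5.125e-01) = 105.539717
iter 3: u=0.891792  f(a)=+3.132e-05  f'(a)=-5.115e-01  a ← 105.539717 − (+3.132e-05/-5.115e-01) = 105.539778
iter 4: u=0.891792  f(a)=+2.871e-11  f'(a)=-5.115e-01  a ← 105.539778 − (+2.871e-11/-5.115e-01) = 105.539778
converged: |Δa| < 1e-12 after 4 iterations
sag = a·(cosh(S/(2a)) − 1) = 105.539778·(cosh(0.891792) − 1) = 44.823654
T_max/T_min = cosh(S/(2a)) = 1.424709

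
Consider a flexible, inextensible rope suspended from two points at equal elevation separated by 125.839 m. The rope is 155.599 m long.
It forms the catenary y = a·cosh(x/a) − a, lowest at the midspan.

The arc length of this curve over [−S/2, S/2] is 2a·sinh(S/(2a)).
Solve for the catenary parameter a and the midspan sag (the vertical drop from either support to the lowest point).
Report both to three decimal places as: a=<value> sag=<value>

a=54.600 sag=40.447

seed: a₀ = √(S³/(24(L−S))) = √(125.839³/(24·29.760)) = 52.820293
iter 1: u=1.191199  f(a)=+2.184e+00  f'(a)=-1.295e+00  a ← 52.820293 − (+2.184e+00/-1.295e+00) = 54.506837
iter 2: u=1.154341  f(a)=+1.090e-01  f'(a)=-1.169e+00  a ← 54.506837 − (+1.090e-01/-1.169e+00) = 54.600077
iter 3: u=1.152370  f(a)=+3.028e-04  f'(a)=-1.162e+00  a ← 54.600077 − (+3.028e-04/-1.162e+00) = 54.600338
iter 4: u=1.152365  f(a)=+2.352e-09  f'(a)=-1.162e+00  a ← 54.600338 − (+2.352e-09/-1.162e+00) = 54.600338
iter 5: u=1.152365  f(a)=+0.000e+00  f'(a)=-1.162e+00  a ← 54.600338 − (+0.000e+00/-1.162e+00) = 54.600338
converged: |Δa| < 1e-12 after 5 iterations
sag = a·(cosh(S/(2a)) − 1) = 54.600338·(cosh(1.152365) − 1) = 40.446804
T_max/T_min = cosh(S/(2a)) = 1.740779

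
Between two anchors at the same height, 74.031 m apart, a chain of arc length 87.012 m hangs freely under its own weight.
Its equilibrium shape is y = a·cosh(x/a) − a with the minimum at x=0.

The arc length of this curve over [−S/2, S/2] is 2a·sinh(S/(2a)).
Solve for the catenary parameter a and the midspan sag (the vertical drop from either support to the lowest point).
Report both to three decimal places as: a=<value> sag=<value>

seed: a₀ = √(S³/(24(L−S))) = √(74.031³/(24·12.981)) = 36.087827
iter 1: u=1.025706  f(a)=+7.002e-01  f'(a)=-7.980e-01  a ← 36.087827 − (+7.002e-01/-7.980e-01) = 36.965278
iter 2: u=1.001359  f(a)=+2.635e-02  f'(a)=-7.390e-01  a ← 36.965278 − (+2.635e-02/-7.390e-01) = 37.000938
iter 3: u=1.000394  f(a)=+4.055e-05  f'(a)=-7.367e-01  a ← 37.000938 − (+4.055e-05/-7.367e-01) = 37.000993
iter 4: u=1.000392  f(a)=+9.636e-11  f'(a)=-7.367e-01  a ← 37.000993 − (+9.636e-11/-7.367e-01) = 37.000993
iter 5: u=1.000392  f(a)=+0.000e+00  f'(a)=-7.367e-01  a ← 37.000993 − (+0.000e+00/-7.367e-01) = 37.000993
converged: |Δa| < 1e-12 after 5 iterations
sag = a·(cosh(S/(2a)) − 1) = 37.000993·(cosh(1.000392) − 1) = 20.111576
T_max/T_min = cosh(S/(2a)) = 1.543542

a=37.001 sag=20.112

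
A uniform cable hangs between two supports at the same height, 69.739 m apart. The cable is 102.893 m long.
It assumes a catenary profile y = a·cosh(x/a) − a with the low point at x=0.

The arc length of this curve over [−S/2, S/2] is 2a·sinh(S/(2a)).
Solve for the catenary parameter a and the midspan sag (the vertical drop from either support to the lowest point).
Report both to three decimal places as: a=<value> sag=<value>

a=21.982 sag=33.964

seed: a₀ = √(S³/(24(L−S))) = √(69.739³/(24·33.154)) = 20.646193
iter 1: u=1.688907  f(a)=+5.063e+00  f'(a)=-4.226e+00  a ← 20.646193 − (+5.063e+00/-4.226e+00) = 21.844124
iter 2: u=1.596287  f(a)=+4.741e-01  f'(a)=-3.469e+00  a ← 21.844124 − (+4.741e-01/-3.469e+00) = 21.980795
iter 3: u=1.586362  f(a)=+5.105e-03  f'(a)=-3.394e+00  a ← 21.980795 − (+5.105e-03/-3.394e+00) = 21.982299
iter 4: u=1.586254  f(a)=+6.061e-07  f'(a)=-3.393e+00  a ← 21.982299 − (+6.061e-07/-3.393e+00) = 21.982299
iter 5: u=1.586254  f(a)=-1.421e-14  f'(a)=-3.393e+00  a ← 21.982299 − (-1.421e-14/-3.393e+00) = 21.982299
converged: |Δa| < 1e-12 after 5 iterations
sag = a·(cosh(S/(2a)) − 1) = 21.982299·(cosh(1.586254) − 1) = 33.963781
T_max/T_min = cosh(S/(2a)) = 2.545051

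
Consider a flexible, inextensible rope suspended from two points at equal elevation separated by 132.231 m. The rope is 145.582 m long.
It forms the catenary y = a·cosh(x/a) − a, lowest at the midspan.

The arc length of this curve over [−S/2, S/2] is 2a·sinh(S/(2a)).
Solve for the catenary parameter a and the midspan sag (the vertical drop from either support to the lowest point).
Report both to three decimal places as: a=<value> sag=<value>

seed: a₀ = √(S³/(24(L−S))) = √(132.231³/(24·13.351)) = 84.944919
iter 1: u=0.778334  f(a)=+4.103e-01  f'(a)=-3.338e-01  a ← 84.944919 − (+4.103e-01/-3.338e-01) = 86.174040
iter 2: u=0.767232  f(a)=+9.075e-03  f'(a)=-3.192e-01  a ← 86.174040 − (+9.075e-03/-3.192e-01) = 86.202472
iter 3: u=0.766979  f(a)=+4.662e-06  f'(a)=-3.189e-01  a ← 86.202472 − (+4.662e-06/-3.189e-01) = 86.202486
iter 4: u=0.766979  f(a)=+1.222e-12  f'(a)=-3.189e-01  a ← 86.202486 − (+1.222e-12/-3.189e-01) = 86.202486
converged: |Δa| < 1e-12 after 4 iterations
sag = a·(cosh(S/(2a)) − 1) = 86.202486·(cosh(0.766979) − 1) = 26.622149
T_max/T_min = cosh(S/(2a)) = 1.308833

a=86.202 sag=26.622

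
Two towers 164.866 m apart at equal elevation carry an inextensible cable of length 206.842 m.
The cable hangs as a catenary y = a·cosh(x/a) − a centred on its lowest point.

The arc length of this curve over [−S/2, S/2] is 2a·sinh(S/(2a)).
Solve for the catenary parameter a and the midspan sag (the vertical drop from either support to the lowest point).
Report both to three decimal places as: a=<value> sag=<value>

seed: a₀ = √(S³/(24(L−S))) = √(164.866³/(24·41.976)) = 66.694574
iter 1: u=1.235978  f(a)=+3.325e+00  f'(a)=-1.462e+00  a ← 66.694574 − (+3.325e+00/-1.462e+00) = 68.969339
iter 2: u=1.195212  f(a)=+1.777e-01  f'(a)=-1.309e+00  a ← 68.969339 − (+1.777e-01/-1.309e+00) = 69.105054
iter 3: u=1.192865  f(a)=+5.709e-04  f'(a)=-1.301e+00  a ← 69.105054 − (+5.709e-04/-1.301e+00) = 69.105493
iter 4: u=1.192857  f(a)=+5.934e-09  f'(a)=-1.301e+00  a ← 69.105493 − (+5.934e-09/-1.301e+00) = 69.105493
iter 5: u=1.192857  f(a)=-2.842e-14  f'(a)=-1.301e+00  a ← 69.105493 − (-2.842e-14/-1.301e+00) = 69.105493
converged: |Δa| < 1e-12 after 5 iterations
sag = a·(cosh(S/(2a)) − 1) = 69.105493·(cosh(1.192857) − 1) = 55.278881
T_max/T_min = cosh(S/(2a)) = 1.799920

a=69.105 sag=55.279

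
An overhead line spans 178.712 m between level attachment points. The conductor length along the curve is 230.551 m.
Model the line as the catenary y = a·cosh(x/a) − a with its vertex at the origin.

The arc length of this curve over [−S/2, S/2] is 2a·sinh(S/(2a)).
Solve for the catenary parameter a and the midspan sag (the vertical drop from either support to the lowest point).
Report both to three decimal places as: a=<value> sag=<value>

a=70.502 sag=64.624

seed: a₀ = √(S³/(24(L−S))) = √(178.712³/(24·51.839)) = 67.732428
iter 1: u=1.319250  f(a)=+4.703e+00  f'(a)=-1.814e+00  a ← 67.732428 − (+4.703e+00/-1.814e+00) = 70.324525
iter 2: u=1.270624  f(a)=+2.834e-01  f'(a)=-1.602e+00  a ← 70.324525 − (+2.834e-01/-1.602e+00) = 70.501501
iter 3: u=1.267434  f(a)=+1.176e-03  f'(a)=-1.588e+00  a ← 70.501501 − (+1.176e-03/-1.588e+00) = 70.502241
iter 4: u=1.267421  f(a)=+2.041e-08  f'(a)=-1.588e+00  a ← 70.502241 − (+2.041e-08/-1.588e+00) = 70.502241
iter 5: u=1.267421  f(a)=+0.000e+00  f'(a)=-1.588e+00  a ← 70.502241 − (+0.000e+00/-1.588e+00) = 70.502241
converged: |Δa| < 1e-12 after 5 iterations
sag = a·(cosh(S/(2a)) − 1) = 70.502241·(cosh(1.267421) − 1) = 64.623652
T_max/T_min = cosh(S/(2a)) = 1.916618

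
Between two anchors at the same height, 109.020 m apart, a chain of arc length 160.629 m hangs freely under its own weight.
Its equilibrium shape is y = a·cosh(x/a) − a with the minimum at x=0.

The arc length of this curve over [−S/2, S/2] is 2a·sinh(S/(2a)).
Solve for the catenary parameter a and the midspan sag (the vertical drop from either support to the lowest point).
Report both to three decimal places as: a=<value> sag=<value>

a=34.429 sag=52.954

seed: a₀ = √(S³/(24(L−S))) = √(109.020³/(24·51.609)) = 32.343791
iter 1: u=1.685331  f(a)=+7.845e+00  f'(a)=-4.195e+00  a ← 32.343791 − (+7.845e+00/-4.195e+00) = 34.214050
iter 2: u=1.593205  f(a)=+7.319e-01  f'(a)=-3.445e+00  a ← 34.214050 − (+7.319e-01/-3.445e+00) = 34.426486
iter 3: u=1.583374  f(a)=+7.819e-03  f'(a)=-3.372e+00  a ← 34.426486 − (+7.819e-03/-3.372e+00) = 34.428805
iter 4: u=1.583267  f(a)=+9.132e-07  f'(a)=-3.371e+00  a ← 34.428805 − (+9.132e-07/-3.371e+00) = 34.428805
iter 5: u=1.583267  f(a)=+5.684e-14  f'(a)=-3.371e+00  a ← 34.428805 − (+5.684e-14/-3.371e+00) = 34.428805
converged: |Δa| < 1e-12 after 5 iterations
sag = a·(cosh(S/(2a)) − 1) = 34.428805·(cosh(1.583267) − 1) = 52.954040
T_max/T_min = cosh(S/(2a)) = 2.538074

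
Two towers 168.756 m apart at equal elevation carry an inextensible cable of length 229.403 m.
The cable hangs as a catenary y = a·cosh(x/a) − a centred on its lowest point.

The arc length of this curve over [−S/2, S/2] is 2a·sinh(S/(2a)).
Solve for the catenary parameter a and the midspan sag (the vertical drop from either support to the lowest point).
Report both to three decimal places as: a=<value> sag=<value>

a=60.334 sag=69.268

seed: a₀ = √(S³/(24(L−S))) = √(168.756³/(24·60.647)) = 57.461711
iter 1: u=1.468421  f(a)=+6.884e+00  f'(a)=-2.603e+00  a ← 57.461711 − (+6.884e+00/-2.603e+00) = 60.107032
iter 2: u=1.403796  f(a)=+5.040e-01  f'(a)=-2.234e+00  a ← 60.107032 − (+5.040e-01/-2.234e+00) = 60.332592
iter 3: u=1.398548  f(a)=+3.172e-03  f'(a)=-2.206e+00  a ← 60.332592 − (+3.172e-03/-2.206e+00) = 60.334030
iter 4: u=1.398514  f(a)=+1.274e-07  f'(a)=-2.206e+00  a ← 60.334030 − (+1.274e-07/-2.206e+00) = 60.334030
iter 5: u=1.398514  f(a)=+0.000e+00  f'(a)=-2.206e+00  a ← 60.334030 − (+0.000e+00/-2.206e+00) = 60.334030
converged: |Δa| < 1e-12 after 5 iterations
sag = a·(cosh(S/(2a)) − 1) = 60.334030·(cosh(1.398514) − 1) = 69.267781
T_max/T_min = cosh(S/(2a)) = 2.148072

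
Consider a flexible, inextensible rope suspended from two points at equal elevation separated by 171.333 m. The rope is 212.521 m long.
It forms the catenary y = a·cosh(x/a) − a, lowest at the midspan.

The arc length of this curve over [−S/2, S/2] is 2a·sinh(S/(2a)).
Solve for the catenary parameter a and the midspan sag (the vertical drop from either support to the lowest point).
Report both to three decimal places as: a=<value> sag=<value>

seed: a₀ = √(S³/(24(L−S))) = √(171.333³/(24·41.188)) = 71.329726
iter 1: u=1.200993  f(a)=+3.075e+00  f'(a)=-1.330e+00  a ← 71.329726 − (+3.075e+00/-1.330e+00) = 73.640965
iter 2: u=1.163300  f(a)=+1.558e-01  f'(a)=-1.199e+00  a ← 73.640965 − (+1.558e-01/-1.199e+00) = 73.770918
iter 3: u=1.161250  f(a)=+4.470e-04  f'(a)=-1.192e+00  a ← 73.770918 − (+4.470e-04/-1.192e+00) = 73.771293
iter 4: u=1.161244  f(a)=+3.704e-09  f'(a)=-1.192e+00  a ← 73.771293 − (+3.704e-09/-1.192e+00) = 73.771293
iter 5: u=1.161244  f(a)=+2.842e-14  f'(a)=-1.192e+00  a ← 73.771293 − (+2.842e-14/-1.192e+00) = 73.771293
converged: |Δa| < 1e-12 after 5 iterations
sag = a·(cosh(S/(2a)) − 1) = 73.771293·(cosh(1.161244) − 1) = 55.586728
T_max/T_min = cosh(S/(2a)) = 1.753501

a=73.771 sag=55.587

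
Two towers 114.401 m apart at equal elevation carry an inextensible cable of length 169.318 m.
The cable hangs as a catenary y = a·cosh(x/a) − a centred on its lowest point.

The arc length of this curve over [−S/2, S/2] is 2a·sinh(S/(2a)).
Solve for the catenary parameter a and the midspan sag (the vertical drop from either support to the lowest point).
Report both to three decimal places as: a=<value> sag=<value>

seed: a₀ = √(S³/(24(L−S))) = √(114.401³/(24·54.917)) = 33.704331
iter 1: u=1.697126  f(a)=+8.473e+00  f'(a)=-4.299e+00  a ← 33.704331 − (+8.473e+00/-4.299e+00) = 35.675230
iter 2: u=1.603367  f(a)=+8.001e-01  f'(a)=-3.522e+00  a ← 35.675230 − (+8.001e-01/-3.522e+00) = 35.902375
iter 3: u=1.593223  f(a)=+8.776e-03  f'(a)=-3.446e+00  a ← 35.902375 − (+8.776e-03/-3.446e+00) = 35.904922
iter 4: u=1.593110  f(a)=+1.082e-06  f'(a)=-3.445e+00  a ← 35.904922 − (+1.082e-06/-3.445e+00) = 35.904922
iter 5: u=1.593110  f(a)=+5.684e-14  f'(a)=-3.445e+00  a ← 35.904922 − (+5.684e-14/-3.445e+00) = 35.904922
converged: |Δa| < 1e-12 after 5 iterations
sag = a·(cosh(S/(2a)) − 1) = 35.904922·(cosh(1.593110) − 1) = 56.053273
T_max/T_min = cosh(S/(2a)) = 2.561158

a=35.905 sag=56.053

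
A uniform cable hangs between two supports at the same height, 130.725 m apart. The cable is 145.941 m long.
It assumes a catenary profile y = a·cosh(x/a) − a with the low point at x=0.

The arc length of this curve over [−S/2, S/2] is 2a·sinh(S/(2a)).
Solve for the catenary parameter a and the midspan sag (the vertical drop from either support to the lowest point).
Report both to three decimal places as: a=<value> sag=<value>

a=79.544 sag=28.400

seed: a₀ = √(S³/(24(L−S))) = √(130.725³/(24·15.216)) = 78.213569
iter 1: u=0.835693  f(a)=+5.403e-01  f'(a)=-4.169e-01  a ← 78.213569 − (+5.403e-01/-4.169e-01) = 79.509294
iter 2: u=0.822074  f(a)=+1.372e-02  f'(a)=-3.960e-01  a ← 79.509294 − (+1.372e-02/-3.960e-01) = 79.543934
iter 3: u=0.821716  f(a)=+9.355e-06  f'(a)=-3.955e-01  a ← 79.543934 − (+9.355e-06/-3.955e-01) = 79.543957
iter 4: u=0.821715  f(a)=+4.405e-12  f'(a)=-3.955e-01  a ← 79.543957 − (+4.405e-12/-3.955e-01) = 79.543957
converged: |Δa| < 1e-12 after 4 iterations
sag = a·(cosh(S/(2a)) − 1) = 79.543957·(cosh(0.821715) − 1) = 28.400172
T_max/T_min = cosh(S/(2a)) = 1.357037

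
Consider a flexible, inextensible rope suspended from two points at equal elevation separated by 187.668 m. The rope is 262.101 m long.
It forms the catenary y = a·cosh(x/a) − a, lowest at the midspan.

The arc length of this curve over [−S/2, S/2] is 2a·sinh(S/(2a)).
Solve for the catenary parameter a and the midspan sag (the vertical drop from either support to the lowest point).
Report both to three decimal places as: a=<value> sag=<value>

seed: a₀ = √(S³/(24(L−S))) = √(187.668³/(24·74.433)) = 60.827078
iter 1: u=1.542635  f(a)=+9.375e+00  f'(a)=-3.082e+00  a ← 60.827078 − (+9.375e+00/-3.082e+00) = 63.869503
iter 2: u=1.469152  f(a)=+7.493e-01  f'(a)=-2.607e+00  a ← 63.869503 − (+7.493e-01/-2.607e+00) = 64.156932
iter 3: u=1.462570  f(a)=+5.705e-03  f'(a)=-2.567e+00  a ← 64.156932 − (+5.705e-03/-2.567e+00) = 64.159154
iter 4: u=1.462519  f(a)=+3.363e-07  f'(a)=-2.567e+00  a ← 64.159154 − (+3.363e-07/-2.567e+00) = 64.159154
iter 5: u=1.462519  f(a)=+0.000e+00  f'(a)=-2.567e+00  a ← 64.159154 − (+0.000e+00/-2.567e+00) = 64.159154
converged: |Δa| < 1e-12 after 5 iterations
sag = a·(cosh(S/(2a)) − 1) = 64.159154·(cosh(1.462519) − 1) = 81.753939
T_max/T_min = cosh(S/(2a)) = 2.274237

a=64.159 sag=81.754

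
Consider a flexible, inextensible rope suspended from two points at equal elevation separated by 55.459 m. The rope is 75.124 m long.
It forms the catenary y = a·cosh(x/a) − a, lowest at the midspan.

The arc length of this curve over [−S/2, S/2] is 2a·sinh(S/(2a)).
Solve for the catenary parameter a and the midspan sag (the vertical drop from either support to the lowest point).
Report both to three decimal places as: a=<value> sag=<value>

a=19.950 sag=22.581

seed: a₀ = √(S³/(24(L−S))) = √(55.459³/(24·19.665)) = 19.011022
iter 1: u=1.458601  f(a)=+2.201e+00  f'(a)=-2.544e+00  a ← 19.011022 − (+2.201e+00/-2.544e+00) = 19.876300
iter 2: u=1.395104  f(a)=+1.592e-01  f'(a)=-2.188e+00  a ← 19.876300 − (+1.592e-01/-2.188e+00) = 19.949059
iter 3: u=1.390015  f(a)=+9.762e-04  f'(a)=-2.161e+00  a ← 19.949059 − (+9.762e-04/-2.161e+00) = 19.949511
iter 4: u=1.389984  f(a)=+3.721e-08  f'(a)=-2.161e+00  a ← 19.949511 − (+3.721e-08/-2.161e+00) = 19.949511
iter 5: u=1.389984  f(a)=+2.842e-14  f'(a)=-2.161e+00  a ← 19.949511 − (+2.842e-14/-2.161e+00) = 19.949511
converged: |Δa| < 1e-12 after 5 iterations
sag = a·(cosh(S/(2a)) − 1) = 19.949511·(cosh(1.389984) − 1) = 22.581499
T_max/T_min = cosh(S/(2a)) = 2.131933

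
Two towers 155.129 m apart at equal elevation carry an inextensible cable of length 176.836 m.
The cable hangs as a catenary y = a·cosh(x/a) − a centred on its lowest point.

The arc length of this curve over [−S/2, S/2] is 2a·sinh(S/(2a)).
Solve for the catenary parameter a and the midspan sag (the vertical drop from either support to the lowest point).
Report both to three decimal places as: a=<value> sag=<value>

seed: a₀ = √(S³/(24(L−S))) = √(155.129³/(24·21.707)) = 84.651365
iter 1: u=0.916282  f(a)=+9.297e-01  f'(a)=-5.572e-01  a ← 84.651365 − (+9.297e-01/-5.572e-01) = 86.319735
iter 2: u=0.898572  f(a)=+2.820e-02  f'(a)=-5.239e-01  a ← 86.319735 − (+2.820e-02/-5.239e-01) = 86.373554
iter 3: u=0.898012  f(a)=+2.773e-05  f'(a)=-5.229e-01  a ← 86.373554 − (+2.773e-05/-5.229e-01) = 86.373607
iter 4: u=0.898012  f(a)=+2.686e-11  f'(a)=-5.229e-01  a ← 86.373607 − (+2.686e-11/-5.229e-01) = 86.373607
converged: |Δa| < 1e-12 after 4 iterations
sag = a·(cosh(S/(2a)) − 1) = 86.373607·(cosh(0.898012) − 1) = 37.231177
T_max/T_min = cosh(S/(2a)) = 1.431048

a=86.374 sag=37.231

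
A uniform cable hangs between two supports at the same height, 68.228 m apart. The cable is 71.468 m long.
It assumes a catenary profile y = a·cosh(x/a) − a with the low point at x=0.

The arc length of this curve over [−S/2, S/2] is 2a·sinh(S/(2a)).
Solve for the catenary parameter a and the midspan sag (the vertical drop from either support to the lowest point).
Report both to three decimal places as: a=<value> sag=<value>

a=64.360 sag=9.255

seed: a₀ = √(S³/(24(L−S))) = √(68.228³/(24·3.240)) = 63.909561
iter 1: u=0.533786  f(a)=+4.647e-02  f'(a)=-1.043e-01  a ← 63.909561 − (+4.647e-02/-1.043e-01) = 64.355077
iter 2: u=0.530090  f(a)=+4.904e-04  f'(a)=-1.021e-01  a ← 64.355077 − (+4.904e-04/-1.021e-01) = 64.359879
iter 3: u=0.530051  f(a)=+5.591e-08  f'(a)=-1.021e-01  a ← 64.359879 − (+5.591e-08/-1.021e-01) = 64.359880
iter 4: u=0.530051  f(a)=+0.000e+00  f'(a)=-1.021e-01  a ← 64.359880 − (+0.000e+00/-1.021e-01) = 64.359880
converged: |Δa| < 1e-12 after 4 iterations
sag = a·(cosh(S/(2a)) − 1) = 64.359880·(cosh(0.530051) − 1) = 9.254744
T_max/T_min = cosh(S/(2a)) = 1.143797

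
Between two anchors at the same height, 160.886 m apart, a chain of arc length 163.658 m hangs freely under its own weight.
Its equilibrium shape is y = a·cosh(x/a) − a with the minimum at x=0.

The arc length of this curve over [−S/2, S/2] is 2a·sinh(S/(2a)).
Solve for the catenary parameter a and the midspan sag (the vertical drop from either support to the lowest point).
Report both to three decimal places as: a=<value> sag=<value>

seed: a₀ = √(S³/(24(L−S))) = √(160.886³/(24·2.772)) = 250.192996
iter 1: u=0.321524  f(a)=+1.436e-02  f'(a)=-2.239e-02  a ← 250.192996 − (+1.436e-02/-2.239e-02) = 250.834542
iter 2: u=0.320701  f(a)=+5.543e-05  f'(a)=-2.222e-02  a ← 250.834542 − (+5.543e-05/-2.222e-02) = 250.837037
iter 3: u=0.320698  f(a)=+8.328e-10  f'(a)=-2.222e-02  a ← 250.837037 − (+8.328e-10/-2.222e-02) = 250.837037
iter 4: u=0.320698  f(a)=+0.000e+00  f'(a)=-2.222e-02  a ← 250.837037 − (+0.000e+00/-2.222e-02) = 250.837037
converged: |Δa| < 1e-12 after 4 iterations
sag = a·(cosh(S/(2a)) − 1) = 250.837037·(cosh(0.320698) − 1) = 13.009897
T_max/T_min = cosh(S/(2a)) = 1.051866

a=250.837 sag=13.010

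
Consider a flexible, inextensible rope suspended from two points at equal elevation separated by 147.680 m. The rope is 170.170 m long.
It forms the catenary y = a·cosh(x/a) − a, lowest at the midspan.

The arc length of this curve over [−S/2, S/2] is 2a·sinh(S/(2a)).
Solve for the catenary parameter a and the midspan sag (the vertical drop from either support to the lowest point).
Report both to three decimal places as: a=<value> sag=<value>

seed: a₀ = √(S³/(24(L−S))) = √(147.680³/(24·22.490)) = 77.247099
iter 1: u=0.955894  f(a)=+1.050e+00  f'(a)=-6.373e-01  a ← 77.247099 − (+1.050e+00/-6.373e-01) = 78.894988
iter 2: u=0.935928  f(a)=+3.454e-02  f'(a)=-5.960e-01  a ← 78.894988 − (+3.454e-02/-5.960e-01) = 78.952952
iter 3: u=0.935241  f(a)=+4.020e-05  f'(a)=-5.946e-01  a ← 78.952952 − (+4.020e-05/-5.946e-01) = 78.953020
iter 4: u=0.935240  f(a)=+5.457e-11  f'(a)=-5.946e-01  a ← 78.953020 − (+5.457e-11/-5.946e-01) = 78.953020
iter 5: u=0.935240  f(a)=+2.842e-14  f'(a)=-5.946e-01  a ← 78.953020 − (+2.842e-14/-5.946e-01) = 78.953020
converged: |Δa| < 1e-12 after 5 iterations
sag = a·(cosh(S/(2a)) − 1) = 78.953020·(cosh(0.935240) − 1) = 37.120390
T_max/T_min = cosh(S/(2a)) = 1.470158

a=78.953 sag=37.120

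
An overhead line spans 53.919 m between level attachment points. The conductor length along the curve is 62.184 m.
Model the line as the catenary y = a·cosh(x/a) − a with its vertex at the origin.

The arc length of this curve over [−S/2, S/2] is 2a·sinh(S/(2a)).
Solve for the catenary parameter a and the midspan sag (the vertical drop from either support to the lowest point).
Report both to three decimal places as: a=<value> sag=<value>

a=28.736 sag=13.601

seed: a₀ = √(S³/(24(L−S))) = √(53.919³/(24·8.265)) = 28.111608
iter 1: u=0.959017  f(a)=+3.885e-01  f'(a)=-6.439e-01  a ← 28.111608 − (+3.885e-01/-6.439e-01) = 28.714964
iter 2: u=0.938866  f(a)=+1.286e-02  f'(a)=-6.019e-01  a ← 28.714964 − (+1.286e-02/-6.019e-01) = 28.736329
iter 3: u=0.938168  f(a)=+1.516e-05  f'(a)=-6.005e-01  a ← 28.736329 − (+1.516e-05/-6.005e-01) = 28.736355
iter 4: u=0.938167  f(a)=+2.110e-11  f'(a)=-6.005e-01  a ← 28.736355 − (+2.110e-11/-6.005e-01) = 28.736355
iter 5: u=0.938167  f(a)=+7.105e-15  f'(a)=-6.005e-01  a ← 28.736355 − (+7.105e-15/-6.005e-01) = 28.736355
converged: |Δa| < 1e-12 after 5 iterations
sag = a·(cosh(S/(2a)) − 1) = 28.736355·(cosh(0.938167) − 1) = 13.601460
T_max/T_min = cosh(S/(2a)) = 1.473319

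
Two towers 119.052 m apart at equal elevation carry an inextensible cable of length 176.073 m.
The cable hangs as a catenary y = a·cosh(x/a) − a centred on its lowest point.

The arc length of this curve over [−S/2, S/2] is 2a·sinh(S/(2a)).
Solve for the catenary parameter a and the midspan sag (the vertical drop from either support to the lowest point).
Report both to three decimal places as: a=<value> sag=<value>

seed: a₀ = √(S³/(24(L−S))) = √(119.052³/(24·57.021)) = 35.114138
iter 1: u=1.695215  f(a)=+8.777e+00  f'(a)=-4.282e+00  a ← 35.114138 − (+8.777e+00/-4.282e+00) = 37.163766
iter 2: u=1.601721  f(a)=+8.271e-01  f'(a)=-3.510e+00  a ← 37.163766 − (+8.271e-01/-3.510e+00) = 37.399430
iter 3: u=1.591629  f(a)=+9.034e-03  f'(a)=-3.434e+00  a ← 37.399430 − (+9.034e-03/-3.434e+00) = 37.402062
iter 4: u=1.591517  f(a)=+1.104e-06  f'(a)=-3.433e+00  a ← 37.402062 − (+1.104e-06/-3.433e+00) = 37.402062
iter 5: u=1.591517  f(a)=+2.842e-14  f'(a)=-3.433e+00  a ← 37.402062 − (+2.842e-14/-3.433e+00) = 37.402062
converged: |Δa| < 1e-12 after 5 iterations
sag = a·(cosh(S/(2a)) − 1) = 37.402062·(cosh(1.591517) − 1) = 58.250118
T_max/T_min = cosh(S/(2a)) = 2.557404

a=37.402 sag=58.250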